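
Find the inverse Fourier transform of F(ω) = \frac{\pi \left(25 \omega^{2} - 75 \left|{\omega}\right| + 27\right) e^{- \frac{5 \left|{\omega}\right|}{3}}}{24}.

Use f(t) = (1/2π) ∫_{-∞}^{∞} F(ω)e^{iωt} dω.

f(t) = \frac{5 t^{4}}{\left(t^{2} + \frac{25}{9}\right)^{3}}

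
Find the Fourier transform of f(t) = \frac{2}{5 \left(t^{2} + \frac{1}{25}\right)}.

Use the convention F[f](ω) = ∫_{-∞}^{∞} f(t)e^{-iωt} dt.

F(ω) = 2 \pi e^{- \frac{\left|{\omega}\right|}{5}}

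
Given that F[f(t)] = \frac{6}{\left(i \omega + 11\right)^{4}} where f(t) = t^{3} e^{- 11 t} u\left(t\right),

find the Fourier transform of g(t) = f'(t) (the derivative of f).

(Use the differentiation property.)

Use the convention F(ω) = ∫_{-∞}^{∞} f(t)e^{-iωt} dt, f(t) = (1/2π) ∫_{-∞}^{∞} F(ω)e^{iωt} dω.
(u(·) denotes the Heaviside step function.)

F[g](ω) = \frac{6 i \omega}{\left(i \omega + 11\right)^{4}}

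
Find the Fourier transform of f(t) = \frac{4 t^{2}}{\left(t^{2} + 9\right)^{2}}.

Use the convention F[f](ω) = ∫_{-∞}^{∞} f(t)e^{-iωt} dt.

F(ω) = \frac{2 \pi \left(1 - 3 \left|{\omega}\right|\right) e^{- 3 \left|{\omega}\right|}}{3}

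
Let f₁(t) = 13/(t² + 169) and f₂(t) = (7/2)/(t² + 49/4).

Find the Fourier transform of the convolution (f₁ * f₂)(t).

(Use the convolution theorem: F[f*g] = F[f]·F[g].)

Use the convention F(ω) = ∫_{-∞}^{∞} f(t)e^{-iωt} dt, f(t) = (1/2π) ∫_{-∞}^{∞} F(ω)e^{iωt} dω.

F[f₁*f₂](ω) = \pi^{2} e^{- \frac{33 \left|{\omega}\right|}{2}}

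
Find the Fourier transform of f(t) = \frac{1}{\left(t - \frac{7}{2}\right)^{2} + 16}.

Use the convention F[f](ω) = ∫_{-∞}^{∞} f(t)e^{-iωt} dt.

F(ω) = \frac{\pi e^{- \frac{7 i \omega}{2} - 4 \left|{\omega}\right|}}{4}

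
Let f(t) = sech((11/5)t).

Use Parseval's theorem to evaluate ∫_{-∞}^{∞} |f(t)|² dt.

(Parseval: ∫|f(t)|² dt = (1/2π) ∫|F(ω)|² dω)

∫|f(t)|² dt = \frac{10}{11}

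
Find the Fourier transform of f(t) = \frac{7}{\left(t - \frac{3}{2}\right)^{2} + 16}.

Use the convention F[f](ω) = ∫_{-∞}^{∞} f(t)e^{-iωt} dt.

F(ω) = \frac{7 \pi e^{- \frac{3 i \omega}{2} - 4 \left|{\omega}\right|}}{4}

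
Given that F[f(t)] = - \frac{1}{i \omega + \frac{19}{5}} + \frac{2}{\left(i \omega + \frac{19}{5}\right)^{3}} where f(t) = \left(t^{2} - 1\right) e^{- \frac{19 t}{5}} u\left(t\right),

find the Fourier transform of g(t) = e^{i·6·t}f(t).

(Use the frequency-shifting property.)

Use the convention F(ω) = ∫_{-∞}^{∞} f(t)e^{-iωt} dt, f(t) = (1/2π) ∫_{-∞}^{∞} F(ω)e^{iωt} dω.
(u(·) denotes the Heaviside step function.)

F[g](ω) = \frac{5 \left(250 i \left(\omega - 6\right) - \left(5 i \left(\omega - 6\right) + 19\right)^{3} + 950\right)}{\left(5 i \left(\omega - 6\right) + 19\right)^{4}}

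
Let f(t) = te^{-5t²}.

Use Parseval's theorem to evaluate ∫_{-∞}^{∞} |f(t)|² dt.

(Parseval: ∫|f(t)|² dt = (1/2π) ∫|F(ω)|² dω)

∫|f(t)|² dt = \frac{\sqrt{10} \sqrt{\pi}}{200}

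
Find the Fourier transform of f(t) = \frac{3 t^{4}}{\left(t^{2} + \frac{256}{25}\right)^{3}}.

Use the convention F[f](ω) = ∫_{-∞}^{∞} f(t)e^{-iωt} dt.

F(ω) = \frac{3 \pi \left(256 \omega^{2} - 400 \left|{\omega}\right| + 75\right) e^{- \frac{16 \left|{\omega}\right|}{5}}}{640}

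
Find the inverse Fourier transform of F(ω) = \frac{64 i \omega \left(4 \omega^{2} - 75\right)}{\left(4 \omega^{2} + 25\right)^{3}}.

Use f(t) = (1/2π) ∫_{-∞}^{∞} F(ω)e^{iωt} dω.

f(t) = t e^{- \frac{5 \left|{t}\right|}{2}} \left|{t}\right|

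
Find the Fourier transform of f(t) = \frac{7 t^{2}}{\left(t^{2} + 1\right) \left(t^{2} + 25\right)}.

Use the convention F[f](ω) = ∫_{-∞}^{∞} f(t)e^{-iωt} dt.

F(ω) = \frac{7 \pi \left(5 - e^{4 \left|{\omega}\right|}\right) e^{- 5 \left|{\omega}\right|}}{24}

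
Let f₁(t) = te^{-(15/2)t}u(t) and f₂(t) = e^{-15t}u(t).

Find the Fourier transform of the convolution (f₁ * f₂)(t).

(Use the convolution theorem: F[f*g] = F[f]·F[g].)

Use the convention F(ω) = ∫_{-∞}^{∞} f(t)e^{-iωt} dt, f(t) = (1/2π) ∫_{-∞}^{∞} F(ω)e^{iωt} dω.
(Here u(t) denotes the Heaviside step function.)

F[f₁*f₂](ω) = \frac{4}{\left(i \omega + 15\right) \left(2 i \omega + 15\right)^{2}}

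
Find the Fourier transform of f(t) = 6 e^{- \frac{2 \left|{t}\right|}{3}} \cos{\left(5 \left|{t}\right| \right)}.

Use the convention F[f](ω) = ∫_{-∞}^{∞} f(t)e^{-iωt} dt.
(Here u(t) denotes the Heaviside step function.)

F(ω) = \frac{72 \left(9 \omega^{2} + 229\right)}{81 \omega^{4} - 3978 \omega^{2} + 52441}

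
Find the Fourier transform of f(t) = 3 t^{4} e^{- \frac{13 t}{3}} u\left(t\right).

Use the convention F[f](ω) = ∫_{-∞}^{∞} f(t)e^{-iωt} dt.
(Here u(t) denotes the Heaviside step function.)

F(ω) = \frac{17496}{\left(3 i \omega + 13\right)^{5}}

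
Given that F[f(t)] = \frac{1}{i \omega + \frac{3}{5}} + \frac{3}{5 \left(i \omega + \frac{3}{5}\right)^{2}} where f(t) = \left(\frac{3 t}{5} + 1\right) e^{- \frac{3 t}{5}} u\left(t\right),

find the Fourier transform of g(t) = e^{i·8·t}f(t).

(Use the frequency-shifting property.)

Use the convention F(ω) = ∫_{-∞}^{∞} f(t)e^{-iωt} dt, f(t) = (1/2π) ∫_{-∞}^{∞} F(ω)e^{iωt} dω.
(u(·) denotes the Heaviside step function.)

F[g](ω) = \frac{- 25 i \omega - 30 + 200 i}{25 \omega^{2} + \omega \left(-400 - 30 i\right) + 1591 + 240 i}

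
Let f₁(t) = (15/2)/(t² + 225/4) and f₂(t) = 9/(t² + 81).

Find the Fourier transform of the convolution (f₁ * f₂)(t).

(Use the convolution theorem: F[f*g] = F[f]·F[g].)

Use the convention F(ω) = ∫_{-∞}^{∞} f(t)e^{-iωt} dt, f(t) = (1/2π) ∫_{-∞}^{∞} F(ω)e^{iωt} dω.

F[f₁*f₂](ω) = \pi^{2} e^{- \frac{33 \left|{\omega}\right|}{2}}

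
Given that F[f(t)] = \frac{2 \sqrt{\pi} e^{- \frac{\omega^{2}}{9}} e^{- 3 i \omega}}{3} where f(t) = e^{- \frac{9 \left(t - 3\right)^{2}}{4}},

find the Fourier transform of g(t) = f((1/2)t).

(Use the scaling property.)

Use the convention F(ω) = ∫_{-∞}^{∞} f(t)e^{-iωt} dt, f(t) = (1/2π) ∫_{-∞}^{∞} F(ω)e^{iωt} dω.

F[g](ω) = \frac{4 \sqrt{\pi} e^{- \frac{2 \omega \left(2 \omega + 27 i\right)}{9}}}{3}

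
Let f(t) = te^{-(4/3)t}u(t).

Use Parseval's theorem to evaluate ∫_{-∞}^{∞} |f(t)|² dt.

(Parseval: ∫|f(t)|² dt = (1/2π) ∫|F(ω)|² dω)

∫|f(t)|² dt = \frac{27}{256}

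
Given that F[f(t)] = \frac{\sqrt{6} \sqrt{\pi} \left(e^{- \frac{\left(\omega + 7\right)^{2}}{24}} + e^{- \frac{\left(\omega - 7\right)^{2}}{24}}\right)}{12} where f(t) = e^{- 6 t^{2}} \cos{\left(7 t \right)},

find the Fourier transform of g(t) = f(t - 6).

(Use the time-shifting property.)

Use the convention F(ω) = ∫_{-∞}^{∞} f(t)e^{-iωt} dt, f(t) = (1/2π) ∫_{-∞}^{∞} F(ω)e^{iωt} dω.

F[g](ω) = \frac{\sqrt{6} \sqrt{\pi} \left(e^{\frac{7 \omega}{6}} + 1\right) e^{- \frac{\omega^{2}}{24} - \frac{7 \omega}{12} - 6 i \omega - \frac{49}{24}}}{12}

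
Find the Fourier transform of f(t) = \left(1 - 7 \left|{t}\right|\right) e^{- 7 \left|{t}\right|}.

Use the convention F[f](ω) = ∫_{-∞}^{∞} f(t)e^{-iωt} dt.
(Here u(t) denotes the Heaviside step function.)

F(ω) = \frac{28 \omega^{2}}{\left(\omega^{2} + 49\right)^{2}}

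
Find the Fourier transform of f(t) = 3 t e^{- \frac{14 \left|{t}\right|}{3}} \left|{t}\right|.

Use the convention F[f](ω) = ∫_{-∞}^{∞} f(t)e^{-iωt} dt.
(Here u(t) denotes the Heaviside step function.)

F(ω) = \frac{2916 i \omega \left(3 \omega^{2} - 196\right)}{\left(9 \omega^{2} + 196\right)^{3}}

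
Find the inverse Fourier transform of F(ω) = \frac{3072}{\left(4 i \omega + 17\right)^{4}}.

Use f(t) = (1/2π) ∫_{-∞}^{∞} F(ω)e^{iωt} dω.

f(t) = 2 t^{3} e^{- \frac{17 t}{4}} u\left(t\right)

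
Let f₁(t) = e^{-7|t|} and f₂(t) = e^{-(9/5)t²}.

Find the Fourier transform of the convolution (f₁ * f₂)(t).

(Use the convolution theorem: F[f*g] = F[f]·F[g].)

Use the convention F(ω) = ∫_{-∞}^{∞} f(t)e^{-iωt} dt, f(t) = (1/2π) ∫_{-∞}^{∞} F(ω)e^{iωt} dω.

F[f₁*f₂](ω) = \frac{14 \sqrt{5} \sqrt{\pi} e^{- \frac{5 \omega^{2}}{36}}}{3 \left(\omega^{2} + 49\right)}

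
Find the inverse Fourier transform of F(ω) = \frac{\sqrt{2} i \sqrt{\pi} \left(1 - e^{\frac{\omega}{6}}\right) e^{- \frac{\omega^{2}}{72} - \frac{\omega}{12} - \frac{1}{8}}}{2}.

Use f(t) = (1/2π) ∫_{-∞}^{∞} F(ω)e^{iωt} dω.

f(t) = 6 e^{- 18 t^{2}} \sin{\left(3 t \right)}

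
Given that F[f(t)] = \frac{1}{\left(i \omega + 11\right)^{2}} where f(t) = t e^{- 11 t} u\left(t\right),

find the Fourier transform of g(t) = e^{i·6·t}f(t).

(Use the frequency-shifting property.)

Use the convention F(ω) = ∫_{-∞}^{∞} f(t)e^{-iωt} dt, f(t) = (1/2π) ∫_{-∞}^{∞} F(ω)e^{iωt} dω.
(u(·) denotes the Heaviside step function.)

F[g](ω) = \frac{1}{\left(i \left(\omega - 6\right) + 11\right)^{2}}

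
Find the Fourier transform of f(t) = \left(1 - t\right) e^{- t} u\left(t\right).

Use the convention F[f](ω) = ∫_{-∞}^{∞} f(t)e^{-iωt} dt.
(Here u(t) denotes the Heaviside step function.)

F(ω) = \frac{i \omega}{- \omega^{2} + 2 i \omega + 1}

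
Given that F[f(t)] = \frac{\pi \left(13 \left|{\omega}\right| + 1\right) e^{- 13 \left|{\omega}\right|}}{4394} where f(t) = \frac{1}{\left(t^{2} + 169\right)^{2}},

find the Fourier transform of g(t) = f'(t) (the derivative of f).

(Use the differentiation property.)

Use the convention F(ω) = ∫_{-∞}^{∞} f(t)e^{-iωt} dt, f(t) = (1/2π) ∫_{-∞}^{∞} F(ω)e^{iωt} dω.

F[g](ω) = \frac{i \pi \omega \left(13 \left|{\omega}\right| + 1\right) e^{- 13 \left|{\omega}\right|}}{4394}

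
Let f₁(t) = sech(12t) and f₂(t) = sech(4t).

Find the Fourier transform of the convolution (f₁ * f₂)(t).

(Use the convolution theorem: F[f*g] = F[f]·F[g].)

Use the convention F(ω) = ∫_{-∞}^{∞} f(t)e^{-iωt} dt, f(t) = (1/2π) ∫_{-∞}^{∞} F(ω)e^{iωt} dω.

F[f₁*f₂](ω) = \frac{\pi^{2}}{48 \cosh{\left(\frac{\pi \omega}{24} \right)} \cosh{\left(\frac{\pi \omega}{8} \right)}}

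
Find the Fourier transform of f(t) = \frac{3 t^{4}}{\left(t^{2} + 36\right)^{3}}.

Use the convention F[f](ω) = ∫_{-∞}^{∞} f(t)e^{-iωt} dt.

F(ω) = \frac{3 \pi \left(12 \omega^{2} - 10 \left|{\omega}\right| + 1\right) e^{- 6 \left|{\omega}\right|}}{16}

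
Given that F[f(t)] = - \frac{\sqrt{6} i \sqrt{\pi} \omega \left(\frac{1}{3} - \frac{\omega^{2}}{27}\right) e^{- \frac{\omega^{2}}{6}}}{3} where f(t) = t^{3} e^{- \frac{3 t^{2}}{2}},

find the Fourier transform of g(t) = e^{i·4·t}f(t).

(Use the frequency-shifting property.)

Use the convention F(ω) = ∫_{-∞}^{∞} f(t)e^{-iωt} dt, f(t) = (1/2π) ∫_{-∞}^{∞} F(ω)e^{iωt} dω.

F[g](ω) = \frac{\sqrt{6} i \sqrt{\pi} \left(\omega - 4\right) \left(\left(\omega - 4\right)^{2} - 9\right) e^{- \frac{\left(\omega - 4\right)^{2}}{6}}}{81}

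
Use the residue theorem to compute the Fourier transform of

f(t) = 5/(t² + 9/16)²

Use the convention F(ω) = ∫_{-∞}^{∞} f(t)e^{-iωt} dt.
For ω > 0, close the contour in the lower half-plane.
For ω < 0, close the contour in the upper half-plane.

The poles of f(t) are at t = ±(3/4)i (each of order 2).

Let g(z) = f(z)e^{-iωz}; for large |z| the factor e^{-iωz} decays in the lower half-plane when ω > 0 and in the upper half-plane when ω < 0.

Case ω > 0 (lower half-plane, clockwise contour ⇒ F(ω) = -2πi·ΣRes):
  Res_{z = - \frac{3 i}{4}} g(z) = \frac{20 i \left(3 \omega + 4\right) e^{- \frac{3 \omega}{4}}}{27} (pole of order 2)
  F(ω) = -2πi·ΣRes = \frac{40 \pi \left(3 \omega + 4\right) e^{- \frac{3 \omega}{4}}}{27}

Case ω < 0 (upper half-plane, counterclockwise contour ⇒ F(ω) = +2πi·ΣRes):
  Res_{z = \frac{3 i}{4}} g(z) = \frac{20 i \left(3 \omega - 4\right) e^{\frac{3 \omega}{4}}}{27} (pole of order 2)
  F(ω) = 2πi·ΣRes = \frac{40 \pi \left(4 - 3 \omega\right) e^{\frac{3 \omega}{4}}}{27}

Both cases combine into a single formula in |ω|:

F(ω) = \frac{40 \pi \left(3 \left|{\omega}\right| + 4\right) e^{- \frac{3 \left|{\omega}\right|}{4}}}{27}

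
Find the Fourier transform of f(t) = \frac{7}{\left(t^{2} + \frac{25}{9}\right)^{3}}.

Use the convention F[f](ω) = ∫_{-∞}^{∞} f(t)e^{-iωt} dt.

F(ω) = \frac{189 \pi \left(25 \omega^{2} + 45 \left|{\omega}\right| + 27\right) e^{- \frac{5 \left|{\omega}\right|}{3}}}{25000}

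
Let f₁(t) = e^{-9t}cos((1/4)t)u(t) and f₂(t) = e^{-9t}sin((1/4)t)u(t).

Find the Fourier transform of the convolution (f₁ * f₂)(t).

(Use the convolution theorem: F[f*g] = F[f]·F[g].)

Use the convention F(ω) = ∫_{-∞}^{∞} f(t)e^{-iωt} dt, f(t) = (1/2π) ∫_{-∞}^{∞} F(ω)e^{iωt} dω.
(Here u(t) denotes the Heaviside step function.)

F[f₁*f₂](ω) = \frac{64 \left(i \omega + 9\right)}{\left(16 \left(i \omega + 9\right)^{2} + 1\right)^{2}}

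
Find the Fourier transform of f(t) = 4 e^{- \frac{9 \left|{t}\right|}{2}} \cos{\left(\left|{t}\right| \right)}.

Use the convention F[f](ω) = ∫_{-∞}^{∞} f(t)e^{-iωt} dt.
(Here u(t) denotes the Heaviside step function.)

F(ω) = \frac{144 \left(4 \omega^{2} + 85\right)}{16 \omega^{4} + 616 \omega^{2} + 7225}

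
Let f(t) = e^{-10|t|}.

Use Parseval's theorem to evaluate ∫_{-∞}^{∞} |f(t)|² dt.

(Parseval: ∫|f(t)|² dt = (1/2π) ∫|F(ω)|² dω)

∫|f(t)|² dt = \frac{1}{10}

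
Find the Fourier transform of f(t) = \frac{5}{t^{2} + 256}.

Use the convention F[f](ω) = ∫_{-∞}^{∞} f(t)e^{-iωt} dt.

F(ω) = \frac{5 \pi e^{- 16 \left|{\omega}\right|}}{16}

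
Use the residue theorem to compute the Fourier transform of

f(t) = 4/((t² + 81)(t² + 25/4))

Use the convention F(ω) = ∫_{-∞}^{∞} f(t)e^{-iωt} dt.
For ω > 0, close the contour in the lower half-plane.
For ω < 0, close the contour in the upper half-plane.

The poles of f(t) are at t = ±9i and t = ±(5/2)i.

Let g(z) = f(z)e^{-iωz}; for large |z| the factor e^{-iωz} decays in the lower half-plane when ω > 0 and in the upper half-plane when ω < 0.

Case ω > 0 (lower half-plane, clockwise contour ⇒ F(ω) = -2πi·ΣRes):
  Res_{z = - 9 i} g(z) = - \frac{8 i e^{- 9 \omega}}{2691}
  Res_{z = - \frac{5 i}{2}} g(z) = \frac{16 i e^{- \frac{5 \omega}{2}}}{1495}
  F(ω) = -2πi·ΣRes = - \frac{16 \pi e^{- 9 \omega}}{2691} + \frac{32 \pi e^{- \frac{5 \omega}{2}}}{1495}

Case ω < 0 (upper half-plane, counterclockwise contour ⇒ F(ω) = +2πi·ΣRes):
  Res_{z = 9 i} g(z) = \frac{8 i e^{9 \omega}}{2691}
  Res_{z = \frac{5 i}{2}} g(z) = - \frac{16 i e^{\frac{5 \omega}{2}}}{1495}
  F(ω) = 2πi·ΣRes = \frac{16 \pi \left(18 e^{\frac{5 \omega}{2}} - 5 e^{9 \omega}\right)}{13455}

Both cases combine into a single formula in |ω|:

F(ω) = - \frac{16 \pi e^{- 9 \left|{\omega}\right|}}{2691} + \frac{32 \pi e^{- \frac{5 \left|{\omega}\right|}{2}}}{1495}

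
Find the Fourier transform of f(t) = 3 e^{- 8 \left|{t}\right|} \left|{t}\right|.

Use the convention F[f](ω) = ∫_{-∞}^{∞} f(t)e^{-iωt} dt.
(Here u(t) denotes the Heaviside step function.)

F(ω) = \frac{6 \left(64 - \omega^{2}\right)}{\left(\omega^{2} + 64\right)^{2}}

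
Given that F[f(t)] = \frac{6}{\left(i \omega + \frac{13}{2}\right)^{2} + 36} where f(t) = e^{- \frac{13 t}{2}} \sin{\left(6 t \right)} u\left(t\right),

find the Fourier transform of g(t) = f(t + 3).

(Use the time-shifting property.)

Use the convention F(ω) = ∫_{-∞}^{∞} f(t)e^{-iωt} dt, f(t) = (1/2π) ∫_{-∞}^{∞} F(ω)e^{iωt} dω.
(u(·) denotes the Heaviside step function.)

F[g](ω) = \frac{24 e^{3 i \omega}}{\left(2 i \omega + 13\right)^{2} + 144}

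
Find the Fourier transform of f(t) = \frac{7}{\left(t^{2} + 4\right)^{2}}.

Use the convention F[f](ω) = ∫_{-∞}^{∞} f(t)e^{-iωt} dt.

F(ω) = \frac{7 \pi \left(2 \left|{\omega}\right| + 1\right) e^{- 2 \left|{\omega}\right|}}{16}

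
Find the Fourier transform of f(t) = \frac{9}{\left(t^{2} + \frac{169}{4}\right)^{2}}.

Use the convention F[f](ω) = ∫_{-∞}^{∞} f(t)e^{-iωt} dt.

F(ω) = \frac{18 \pi \left(13 \left|{\omega}\right| + 2\right) e^{- \frac{13 \left|{\omega}\right|}{2}}}{2197}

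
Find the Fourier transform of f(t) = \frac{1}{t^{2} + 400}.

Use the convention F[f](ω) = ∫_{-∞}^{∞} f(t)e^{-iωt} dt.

F(ω) = \frac{\pi e^{- 20 \left|{\omega}\right|}}{20}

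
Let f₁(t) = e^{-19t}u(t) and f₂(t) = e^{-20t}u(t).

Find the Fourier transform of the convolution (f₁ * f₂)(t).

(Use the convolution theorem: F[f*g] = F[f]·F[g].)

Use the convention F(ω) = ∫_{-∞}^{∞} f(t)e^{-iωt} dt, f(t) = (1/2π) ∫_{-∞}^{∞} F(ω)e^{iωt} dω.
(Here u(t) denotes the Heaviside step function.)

F[f₁*f₂](ω) = \frac{1}{\left(i \omega + 19\right) \left(i \omega + 20\right)}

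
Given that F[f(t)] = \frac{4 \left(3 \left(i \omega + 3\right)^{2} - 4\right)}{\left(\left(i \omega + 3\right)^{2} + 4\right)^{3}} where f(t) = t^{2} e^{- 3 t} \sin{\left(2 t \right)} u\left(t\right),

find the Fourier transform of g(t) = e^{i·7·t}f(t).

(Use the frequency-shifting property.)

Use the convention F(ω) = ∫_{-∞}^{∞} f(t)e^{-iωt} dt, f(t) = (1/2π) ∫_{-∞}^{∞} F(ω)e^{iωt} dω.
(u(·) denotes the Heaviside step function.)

F[g](ω) = \frac{4 \left(3 \left(i \left(\omega - 7\right) + 3\right)^{2} - 4\right)}{\left(\left(i \left(\omega - 7\right) + 3\right)^{2} + 4\right)^{3}}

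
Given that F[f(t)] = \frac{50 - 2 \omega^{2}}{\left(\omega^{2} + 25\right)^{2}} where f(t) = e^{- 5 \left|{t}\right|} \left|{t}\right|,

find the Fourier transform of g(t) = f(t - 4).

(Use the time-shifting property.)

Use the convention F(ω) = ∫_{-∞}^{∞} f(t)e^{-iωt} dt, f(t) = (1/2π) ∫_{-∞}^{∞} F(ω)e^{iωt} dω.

F[g](ω) = \frac{2 \left(25 - \omega^{2}\right) e^{- 4 i \omega}}{\left(\omega^{2} + 25\right)^{2}}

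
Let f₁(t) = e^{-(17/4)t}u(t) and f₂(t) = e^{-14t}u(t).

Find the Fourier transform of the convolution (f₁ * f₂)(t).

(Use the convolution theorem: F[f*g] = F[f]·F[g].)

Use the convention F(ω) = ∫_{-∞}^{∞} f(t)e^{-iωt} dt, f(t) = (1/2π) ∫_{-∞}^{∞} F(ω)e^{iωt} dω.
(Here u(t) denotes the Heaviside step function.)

F[f₁*f₂](ω) = \frac{4}{\left(i \omega + 14\right) \left(4 i \omega + 17\right)}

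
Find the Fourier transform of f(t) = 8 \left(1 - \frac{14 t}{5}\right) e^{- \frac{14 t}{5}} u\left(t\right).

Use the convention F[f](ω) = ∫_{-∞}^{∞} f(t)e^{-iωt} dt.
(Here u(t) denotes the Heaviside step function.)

F(ω) = \frac{200 i \omega}{- 25 \omega^{2} + 140 i \omega + 196}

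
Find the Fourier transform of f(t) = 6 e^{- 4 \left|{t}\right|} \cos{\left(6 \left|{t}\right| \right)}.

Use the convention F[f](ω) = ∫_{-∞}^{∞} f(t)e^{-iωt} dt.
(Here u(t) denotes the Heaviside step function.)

F(ω) = \frac{48 \left(\omega^{2} + 52\right)}{\omega^{4} - 40 \omega^{2} + 2704}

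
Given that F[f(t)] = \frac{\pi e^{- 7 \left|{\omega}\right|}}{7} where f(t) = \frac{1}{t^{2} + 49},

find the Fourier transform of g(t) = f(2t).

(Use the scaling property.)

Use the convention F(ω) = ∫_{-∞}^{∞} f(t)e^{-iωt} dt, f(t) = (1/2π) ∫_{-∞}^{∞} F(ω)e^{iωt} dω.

F[g](ω) = \frac{\pi e^{- \frac{7 \left|{\omega}\right|}{2}}}{14}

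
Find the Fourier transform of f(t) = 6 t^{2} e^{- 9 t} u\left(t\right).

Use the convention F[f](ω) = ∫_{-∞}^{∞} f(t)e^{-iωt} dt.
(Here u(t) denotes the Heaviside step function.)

F(ω) = \frac{12}{\left(i \omega + 9\right)^{3}}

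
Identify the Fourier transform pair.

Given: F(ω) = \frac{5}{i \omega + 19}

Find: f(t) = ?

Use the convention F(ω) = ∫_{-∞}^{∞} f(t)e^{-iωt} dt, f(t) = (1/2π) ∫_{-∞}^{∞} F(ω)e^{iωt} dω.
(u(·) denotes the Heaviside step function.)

f(t) = 5 e^{- 19 t} u\left(t\right)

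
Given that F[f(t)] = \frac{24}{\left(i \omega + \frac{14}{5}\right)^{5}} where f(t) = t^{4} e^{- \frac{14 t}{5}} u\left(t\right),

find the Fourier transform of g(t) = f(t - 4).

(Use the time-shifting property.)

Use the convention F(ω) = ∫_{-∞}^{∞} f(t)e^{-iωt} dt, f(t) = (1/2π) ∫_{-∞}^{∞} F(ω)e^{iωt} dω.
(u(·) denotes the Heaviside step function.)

F[g](ω) = \frac{75000 e^{- 4 i \omega}}{\left(5 i \omega + 14\right)^{5}}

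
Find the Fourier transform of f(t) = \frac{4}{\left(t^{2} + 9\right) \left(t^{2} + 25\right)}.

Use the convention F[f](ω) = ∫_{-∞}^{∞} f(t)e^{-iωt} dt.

F(ω) = \frac{\pi \left(5 e^{2 \left|{\omega}\right|} - 3\right) e^{- 5 \left|{\omega}\right|}}{60}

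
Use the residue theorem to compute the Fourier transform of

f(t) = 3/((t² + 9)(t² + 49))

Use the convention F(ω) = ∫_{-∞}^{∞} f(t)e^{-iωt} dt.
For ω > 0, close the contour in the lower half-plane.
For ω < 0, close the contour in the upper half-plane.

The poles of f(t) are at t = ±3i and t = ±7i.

Let g(z) = f(z)e^{-iωz}; for large |z| the factor e^{-iωz} decays in the lower half-plane when ω > 0 and in the upper half-plane when ω < 0.

Case ω > 0 (lower half-plane, clockwise contour ⇒ F(ω) = -2πi·ΣRes):
  Res_{z = - 3 i} g(z) = \frac{i e^{- 3 \omega}}{80}
  Res_{z = - 7 i} g(z) = - \frac{3 i e^{- 7 \omega}}{560}
  F(ω) = -2πi·ΣRes = \frac{\pi \left(7 e^{4 \omega} - 3\right) e^{- 7 \omega}}{280}

Case ω < 0 (upper half-plane, counterclockwise contour ⇒ F(ω) = +2πi·ΣRes):
  Res_{z = 3 i} g(z) = - \frac{i e^{3 \omega}}{80}
  Res_{z = 7 i} g(z) = \frac{3 i e^{7 \omega}}{560}
  F(ω) = 2πi·ΣRes = \frac{\pi \left(7 - 3 e^{4 \omega}\right) e^{3 \omega}}{280}

Both cases combine into a single formula in |ω|:

F(ω) = \frac{\pi \left(7 e^{4 \left|{\omega}\right|} - 3\right) e^{- 7 \left|{\omega}\right|}}{280}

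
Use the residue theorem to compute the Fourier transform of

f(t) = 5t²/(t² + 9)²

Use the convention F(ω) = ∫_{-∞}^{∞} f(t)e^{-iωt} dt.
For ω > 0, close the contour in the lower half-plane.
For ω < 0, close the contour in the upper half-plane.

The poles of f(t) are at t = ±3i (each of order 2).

Let g(z) = f(z)e^{-iωz}; for large |z| the factor e^{-iωz} decays in the lower half-plane when ω > 0 and in the upper half-plane when ω < 0.

Case ω > 0 (lower half-plane, clockwise contour ⇒ F(ω) = -2πi·ΣRes):
  Res_{z = - 3 i} g(z) = \frac{5 i \left(1 - 3 \omega\right) e^{- 3 \omega}}{12} (pole of order 2)
  F(ω) = -2πi·ΣRes = \frac{5 \pi \left(1 - 3 \omega\right) e^{- 3 \omega}}{6}

Case ω < 0 (upper half-plane, counterclockwise contour ⇒ F(ω) = +2πi·ΣRes):
  Res_{z = 3 i} g(z) = \frac{5 i \left(- 3 \omega - 1\right) e^{3 \omega}}{12} (pole of order 2)
  F(ω) = 2πi·ΣRes = \frac{5 \pi \left(3 \omega + 1\right) e^{3 \omega}}{6}

Both cases combine into a single formula in |ω|:

F(ω) = \frac{5 \pi \left(1 - 3 \left|{\omega}\right|\right) e^{- 3 \left|{\omega}\right|}}{6}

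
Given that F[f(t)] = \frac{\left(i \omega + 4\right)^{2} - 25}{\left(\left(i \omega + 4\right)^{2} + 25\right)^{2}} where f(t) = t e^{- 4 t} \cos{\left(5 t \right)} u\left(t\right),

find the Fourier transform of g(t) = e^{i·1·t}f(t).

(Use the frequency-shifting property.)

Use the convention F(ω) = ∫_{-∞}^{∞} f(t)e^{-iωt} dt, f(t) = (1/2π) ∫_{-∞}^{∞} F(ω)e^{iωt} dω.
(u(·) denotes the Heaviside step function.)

F[g](ω) = \frac{\left(i \left(\omega - 1\right) + 4\right)^{2} - 25}{\left(\left(i \left(\omega - 1\right) + 4\right)^{2} + 25\right)^{2}}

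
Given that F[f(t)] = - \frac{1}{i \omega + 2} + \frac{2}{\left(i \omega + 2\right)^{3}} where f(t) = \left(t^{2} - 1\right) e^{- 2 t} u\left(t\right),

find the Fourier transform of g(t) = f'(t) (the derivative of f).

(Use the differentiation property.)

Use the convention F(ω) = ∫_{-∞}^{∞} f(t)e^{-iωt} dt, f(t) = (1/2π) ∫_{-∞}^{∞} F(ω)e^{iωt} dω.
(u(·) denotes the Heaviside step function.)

F[g](ω) = \frac{i \omega \left(2 i \omega - \left(i \omega + 2\right)^{3} + 4\right)}{\left(i \omega + 2\right)^{4}}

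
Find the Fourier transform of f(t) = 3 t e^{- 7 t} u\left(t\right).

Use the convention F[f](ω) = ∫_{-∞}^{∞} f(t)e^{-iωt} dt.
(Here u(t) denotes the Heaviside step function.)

F(ω) = \frac{3}{\left(i \omega + 7\right)^{2}}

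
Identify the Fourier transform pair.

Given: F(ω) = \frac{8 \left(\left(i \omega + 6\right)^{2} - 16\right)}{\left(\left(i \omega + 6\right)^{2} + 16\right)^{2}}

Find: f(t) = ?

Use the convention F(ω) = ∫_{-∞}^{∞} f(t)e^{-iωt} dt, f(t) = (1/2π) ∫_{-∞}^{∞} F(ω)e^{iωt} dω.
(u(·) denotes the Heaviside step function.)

f(t) = 8 t e^{- 6 t} \cos{\left(4 t \right)} u\left(t\right)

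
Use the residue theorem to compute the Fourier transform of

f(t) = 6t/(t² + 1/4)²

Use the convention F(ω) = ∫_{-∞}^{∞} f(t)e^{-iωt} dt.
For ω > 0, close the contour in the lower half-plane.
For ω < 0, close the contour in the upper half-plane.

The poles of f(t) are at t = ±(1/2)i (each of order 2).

Let g(z) = f(z)e^{-iωz}; for large |z| the factor e^{-iωz} decays in the lower half-plane when ω > 0 and in the upper half-plane when ω < 0.

Case ω > 0 (lower half-plane, clockwise contour ⇒ F(ω) = -2πi·ΣRes):
  Res_{z = - \frac{i}{2}} g(z) = 3 \omega e^{- \frac{\omega}{2}} (pole of order 2)
  F(ω) = -2πi·ΣRes = - 6 i \pi \omega e^{- \frac{\omega}{2}}

Case ω < 0 (upper half-plane, counterclockwise contour ⇒ F(ω) = +2πi·ΣRes):
  Res_{z = \frac{i}{2}} g(z) = - 3 \omega e^{\frac{\omega}{2}} (pole of order 2)
  F(ω) = 2πi·ΣRes = - 6 i \pi \omega e^{\frac{\omega}{2}}

Both cases combine into a single formula in |ω|:

F(ω) = - 6 i \pi \omega e^{- \frac{\left|{\omega}\right|}{2}}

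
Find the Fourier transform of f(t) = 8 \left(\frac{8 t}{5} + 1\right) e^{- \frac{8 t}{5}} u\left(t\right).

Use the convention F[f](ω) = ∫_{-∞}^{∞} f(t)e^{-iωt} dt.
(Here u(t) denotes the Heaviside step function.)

F(ω) = \frac{40 \left(- 5 i \omega - 16\right)}{25 \omega^{2} - 80 i \omega - 64}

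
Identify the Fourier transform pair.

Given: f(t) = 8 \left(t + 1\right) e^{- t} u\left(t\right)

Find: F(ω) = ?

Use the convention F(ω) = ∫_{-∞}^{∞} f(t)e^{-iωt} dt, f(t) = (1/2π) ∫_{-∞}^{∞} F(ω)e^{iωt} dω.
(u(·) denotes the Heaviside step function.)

F(ω) = \frac{8 \left(- i \omega - 2\right)}{\omega^{2} - 2 i \omega - 1}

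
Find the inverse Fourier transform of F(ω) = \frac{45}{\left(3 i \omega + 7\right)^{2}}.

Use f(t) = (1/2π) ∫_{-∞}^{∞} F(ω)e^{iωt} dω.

f(t) = 5 t e^{- \frac{7 t}{3}} u\left(t\right)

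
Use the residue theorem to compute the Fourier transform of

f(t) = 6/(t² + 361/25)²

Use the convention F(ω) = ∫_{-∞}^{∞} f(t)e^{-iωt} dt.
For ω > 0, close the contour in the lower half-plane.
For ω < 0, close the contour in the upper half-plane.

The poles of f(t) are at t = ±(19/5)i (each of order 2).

Let g(z) = f(z)e^{-iωz}; for large |z| the factor e^{-iωz} decays in the lower half-plane when ω > 0 and in the upper half-plane when ω < 0.

Case ω > 0 (lower half-plane, clockwise contour ⇒ F(ω) = -2πi·ΣRes):
  Res_{z = - \frac{19 i}{5}} g(z) = \frac{75 i \left(19 \omega + 5\right) e^{- \frac{19 \omega}{5}}}{13718} (pole of order 2)
  F(ω) = -2πi·ΣRes = \frac{75 \pi \left(19 \omega + 5\right) e^{- \frac{19 \omega}{5}}}{6859}

Case ω < 0 (upper half-plane, counterclockwise contour ⇒ F(ω) = +2πi·ΣRes):
  Res_{z = \frac{19 i}{5}} g(z) = \frac{75 i \left(19 \omega - 5\right) e^{\frac{19 \omega}{5}}}{13718} (pole of order 2)
  F(ω) = 2πi·ΣRes = \frac{75 \pi \left(5 - 19 \omega\right) e^{\frac{19 \omega}{5}}}{6859}

Both cases combine into a single formula in |ω|:

F(ω) = \frac{75 \pi \left(19 \left|{\omega}\right| + 5\right) e^{- \frac{19 \left|{\omega}\right|}{5}}}{6859}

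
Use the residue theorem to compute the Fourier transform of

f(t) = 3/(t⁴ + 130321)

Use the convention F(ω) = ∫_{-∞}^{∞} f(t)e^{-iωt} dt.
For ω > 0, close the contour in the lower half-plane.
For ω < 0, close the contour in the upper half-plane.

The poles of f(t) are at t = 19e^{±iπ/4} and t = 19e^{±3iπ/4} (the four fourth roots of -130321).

Let g(z) = f(z)e^{-iωz}; for large |z| the factor e^{-iωz} decays in the lower half-plane when ω > 0 and in the upper half-plane when ω < 0.

Case ω > 0 (lower half-plane, clockwise contour ⇒ F(ω) = -2πi·ΣRes):
  Res_{z = - \frac{19 \sqrt{2}}{2} - \frac{19 \sqrt{2} i}{2}} g(z) = \frac{3 \sqrt{2} i \left(1 - i\right) e^{\frac{19 \sqrt{2} \omega \left(-1 + i\right)}{2}}}{54872}
  Res_{z = \frac{19 \sqrt{2}}{2} - \frac{19 \sqrt{2} i}{2}} g(z) = \frac{3 \sqrt{2} i \left(1 + i\right) e^{- \frac{19 \sqrt{2} \omega \left(1 + i\right)}{2}}}{54872}
  F(ω) = -2πi·ΣRes = \frac{3 \sqrt{2} \pi \left(1 - i\right) \left(e^{19 \sqrt{2} i \omega} + i\right) e^{- \frac{19 \sqrt{2} \omega \left(1 + i\right)}{2}}}{27436} = \frac{3 \pi e^{- \frac{19 \sqrt{2} \omega}{2}} \sin{\left(\frac{19 \sqrt{2} \omega}{2} + \frac{\pi}{4} \right)}}{6859}

Case ω < 0 (upper half-plane, counterclockwise contour ⇒ F(ω) = +2πi·ΣRes):
  Res_{z = \frac{19 \sqrt{2}}{2} + \frac{19 \sqrt{2} i}{2}} g(z) = \frac{3 \sqrt{2} i \left(-1 + i\right) e^{\frac{19 \sqrt{2} \omega \left(1 - i\right)}{2}}}{54872}
  Res_{z = - \frac{19 \sqrt{2}}{2} + \frac{19 \sqrt{2} i}{2}} g(z) = \frac{3 \sqrt{2} \left(1 - i\right) e^{\frac{19 \sqrt{2} \omega \left(1 + i\right)}{2}}}{54872}
  F(ω) = 2πi·ΣRes = - \frac{3 \sqrt{2} i \pi \left(i \left(1 - i\right) e^{\frac{19 \sqrt{2} \omega \left(1 - i\right)}{2}} - \left(1 - i\right) e^{\frac{19 \sqrt{2} \omega \left(1 + i\right)}{2}}\right)}{27436} = \frac{3 \pi e^{\frac{19 \sqrt{2} \omega}{2}} \cos{\left(\frac{19 \sqrt{2} \omega}{2} + \frac{\pi}{4} \right)}}{6859}

Both cases combine into a single formula in |ω|:

F(ω) = \frac{3 \pi e^{- \frac{19 \sqrt{2} \left|{\omega}\right|}{2}} \sin{\left(\frac{19 \sqrt{2} \left|{\omega}\right|}{2} + \frac{\pi}{4} \right)}}{6859}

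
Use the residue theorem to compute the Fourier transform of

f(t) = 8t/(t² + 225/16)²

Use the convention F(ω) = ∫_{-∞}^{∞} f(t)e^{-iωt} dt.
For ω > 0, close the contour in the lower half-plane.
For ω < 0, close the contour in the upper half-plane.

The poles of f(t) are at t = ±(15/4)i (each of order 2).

Let g(z) = f(z)e^{-iωz}; for large |z| the factor e^{-iωz} decays in the lower half-plane when ω > 0 and in the upper half-plane when ω < 0.

Case ω > 0 (lower half-plane, clockwise contour ⇒ F(ω) = -2πi·ΣRes):
  Res_{z = - \frac{15 i}{4}} g(z) = \frac{8 \omega e^{- \frac{15 \omega}{4}}}{15} (pole of order 2)
  F(ω) = -2πi·ΣRes = - \frac{16 i \pi \omega e^{- \frac{15 \omega}{4}}}{15}

Case ω < 0 (upper half-plane, counterclockwise contour ⇒ F(ω) = +2πi·ΣRes):
  Res_{z = \frac{15 i}{4}} g(z) = - \frac{8 \omega e^{\frac{15 \omega}{4}}}{15} (pole of order 2)
  F(ω) = 2πi·ΣRes = - \frac{16 i \pi \omega e^{\frac{15 \omega}{4}}}{15}

Both cases combine into a single formula in |ω|:

F(ω) = - \frac{16 i \pi \omega e^{- \frac{15 \left|{\omega}\right|}{4}}}{15}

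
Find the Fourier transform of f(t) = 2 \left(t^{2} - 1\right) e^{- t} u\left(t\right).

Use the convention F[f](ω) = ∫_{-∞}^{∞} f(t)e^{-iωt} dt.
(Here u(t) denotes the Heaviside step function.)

F(ω) = \frac{2 \left(2 i \omega - \left(i \omega + 1\right)^{3} + 2\right)}{\left(i \omega + 1\right)^{4}}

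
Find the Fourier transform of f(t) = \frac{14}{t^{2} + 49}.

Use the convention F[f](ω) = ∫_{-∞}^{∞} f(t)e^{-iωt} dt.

F(ω) = 2 \pi e^{- 7 \left|{\omega}\right|}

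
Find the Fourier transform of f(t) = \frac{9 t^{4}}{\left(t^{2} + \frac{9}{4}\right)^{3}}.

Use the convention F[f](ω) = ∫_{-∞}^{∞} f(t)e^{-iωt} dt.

F(ω) = \frac{9 \pi \left(3 \omega^{2} - 10 \left|{\omega}\right| + 4\right) e^{- \frac{3 \left|{\omega}\right|}{2}}}{16}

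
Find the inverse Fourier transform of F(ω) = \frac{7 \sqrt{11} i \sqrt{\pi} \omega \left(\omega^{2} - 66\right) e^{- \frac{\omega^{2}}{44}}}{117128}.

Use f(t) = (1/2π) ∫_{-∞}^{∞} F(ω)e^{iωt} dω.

f(t) = 7 t^{3} e^{- 11 t^{2}}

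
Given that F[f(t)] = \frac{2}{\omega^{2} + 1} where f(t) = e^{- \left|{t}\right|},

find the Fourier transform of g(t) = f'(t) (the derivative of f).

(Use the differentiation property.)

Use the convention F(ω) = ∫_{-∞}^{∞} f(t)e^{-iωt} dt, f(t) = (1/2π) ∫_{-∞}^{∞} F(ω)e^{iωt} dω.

F[g](ω) = \frac{2 i \omega}{\omega^{2} + 1}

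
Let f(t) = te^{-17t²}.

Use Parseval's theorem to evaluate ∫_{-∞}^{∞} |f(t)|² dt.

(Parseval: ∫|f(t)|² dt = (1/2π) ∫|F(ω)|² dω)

∫|f(t)|² dt = \frac{\sqrt{34} \sqrt{\pi}}{2312}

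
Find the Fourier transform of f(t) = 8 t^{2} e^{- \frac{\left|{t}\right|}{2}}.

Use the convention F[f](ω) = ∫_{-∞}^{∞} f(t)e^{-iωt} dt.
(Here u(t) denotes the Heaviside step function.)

F(ω) = \frac{256 \left(1 - 12 \omega^{2}\right)}{\left(4 \omega^{2} + 1\right)^{3}}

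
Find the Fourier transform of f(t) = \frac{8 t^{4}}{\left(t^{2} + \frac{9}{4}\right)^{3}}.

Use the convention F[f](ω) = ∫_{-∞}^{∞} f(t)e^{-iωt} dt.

F(ω) = \frac{\pi \left(3 \omega^{2} - 10 \left|{\omega}\right| + 4\right) e^{- \frac{3 \left|{\omega}\right|}{2}}}{2}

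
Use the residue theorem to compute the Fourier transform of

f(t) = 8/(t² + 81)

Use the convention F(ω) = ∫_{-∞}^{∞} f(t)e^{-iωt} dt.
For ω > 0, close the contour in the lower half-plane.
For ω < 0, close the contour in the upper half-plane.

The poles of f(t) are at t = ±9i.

Let g(z) = f(z)e^{-iωz}; for large |z| the factor e^{-iωz} decays in the lower half-plane when ω > 0 and in the upper half-plane when ω < 0.

Case ω > 0 (lower half-plane, clockwise contour ⇒ F(ω) = -2πi·ΣRes):
  Res_{z = - 9 i} g(z) = \frac{4 i e^{- 9 \omega}}{9}
  F(ω) = -2πi·ΣRes = \frac{8 \pi e^{- 9 \omega}}{9}

Case ω < 0 (upper half-plane, counterclockwise contour ⇒ F(ω) = +2πi·ΣRes):
  Res_{z = 9 i} g(z) = - \frac{4 i e^{9 \omega}}{9}
  F(ω) = 2πi·ΣRes = \frac{8 \pi e^{9 \omega}}{9}

Both cases combine into a single formula in |ω|:

F(ω) = \frac{8 \pi e^{- 9 \left|{\omega}\right|}}{9}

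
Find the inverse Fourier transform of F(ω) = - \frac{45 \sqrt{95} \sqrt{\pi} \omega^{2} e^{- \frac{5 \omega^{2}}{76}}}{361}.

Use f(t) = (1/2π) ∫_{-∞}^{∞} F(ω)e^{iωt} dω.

f(t) = 9 \left(\frac{76 t^{2}}{5} - 2\right) e^{- \frac{19 t^{2}}{5}}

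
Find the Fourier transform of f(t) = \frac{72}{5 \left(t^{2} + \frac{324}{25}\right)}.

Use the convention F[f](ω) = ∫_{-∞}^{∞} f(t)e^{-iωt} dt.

F(ω) = 4 \pi e^{- \frac{18 \left|{\omega}\right|}{5}}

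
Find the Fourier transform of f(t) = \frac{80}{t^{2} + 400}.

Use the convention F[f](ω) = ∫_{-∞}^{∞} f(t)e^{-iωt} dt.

F(ω) = 4 \pi e^{- 20 \left|{\omega}\right|}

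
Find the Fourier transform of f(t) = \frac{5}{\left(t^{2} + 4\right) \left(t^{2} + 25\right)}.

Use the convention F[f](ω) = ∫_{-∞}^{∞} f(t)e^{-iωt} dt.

F(ω) = \frac{\pi \left(5 e^{3 \left|{\omega}\right|} - 2\right) e^{- 5 \left|{\omega}\right|}}{42}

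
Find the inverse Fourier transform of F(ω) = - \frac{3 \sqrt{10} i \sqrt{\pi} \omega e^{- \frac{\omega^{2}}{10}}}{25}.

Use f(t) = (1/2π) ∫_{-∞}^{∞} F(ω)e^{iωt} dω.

f(t) = 3 t e^{- \frac{5 t^{2}}{2}}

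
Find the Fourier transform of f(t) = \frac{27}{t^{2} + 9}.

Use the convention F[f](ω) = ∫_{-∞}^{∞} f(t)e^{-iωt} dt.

F(ω) = 9 \pi e^{- 3 \left|{\omega}\right|}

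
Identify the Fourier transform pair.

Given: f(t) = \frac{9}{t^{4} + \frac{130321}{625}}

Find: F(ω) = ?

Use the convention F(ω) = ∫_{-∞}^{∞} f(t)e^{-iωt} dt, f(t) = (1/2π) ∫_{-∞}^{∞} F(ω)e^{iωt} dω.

F(ω) = \frac{1125 \pi e^{- \frac{19 \sqrt{2} \left|{\omega}\right|}{10}} \sin{\left(\frac{19 \sqrt{2} \left|{\omega}\right|}{10} + \frac{\pi}{4} \right)}}{6859}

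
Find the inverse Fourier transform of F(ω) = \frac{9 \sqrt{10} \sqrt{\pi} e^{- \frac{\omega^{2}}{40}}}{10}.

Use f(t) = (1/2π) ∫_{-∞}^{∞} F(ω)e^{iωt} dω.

f(t) = 9 e^{- 10 t^{2}}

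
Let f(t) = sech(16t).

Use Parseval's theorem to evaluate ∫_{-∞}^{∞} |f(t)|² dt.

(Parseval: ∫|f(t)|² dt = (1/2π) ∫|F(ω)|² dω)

∫|f(t)|² dt = \frac{1}{8}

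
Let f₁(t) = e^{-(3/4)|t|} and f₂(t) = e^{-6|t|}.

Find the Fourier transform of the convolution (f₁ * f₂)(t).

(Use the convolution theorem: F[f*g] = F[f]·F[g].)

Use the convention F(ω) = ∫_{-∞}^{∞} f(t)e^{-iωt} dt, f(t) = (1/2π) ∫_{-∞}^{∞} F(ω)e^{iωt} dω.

F[f₁*f₂](ω) = \frac{288}{\left(\omega^{2} + 36\right) \left(16 \omega^{2} + 9\right)}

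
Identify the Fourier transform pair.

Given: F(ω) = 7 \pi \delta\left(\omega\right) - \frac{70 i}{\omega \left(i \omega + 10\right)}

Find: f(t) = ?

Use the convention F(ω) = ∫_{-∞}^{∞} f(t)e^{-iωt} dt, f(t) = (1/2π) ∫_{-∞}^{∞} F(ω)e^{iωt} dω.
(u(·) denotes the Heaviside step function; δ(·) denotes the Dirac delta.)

f(t) = 7 \left(1 - e^{- 10 t}\right) u\left(t\right)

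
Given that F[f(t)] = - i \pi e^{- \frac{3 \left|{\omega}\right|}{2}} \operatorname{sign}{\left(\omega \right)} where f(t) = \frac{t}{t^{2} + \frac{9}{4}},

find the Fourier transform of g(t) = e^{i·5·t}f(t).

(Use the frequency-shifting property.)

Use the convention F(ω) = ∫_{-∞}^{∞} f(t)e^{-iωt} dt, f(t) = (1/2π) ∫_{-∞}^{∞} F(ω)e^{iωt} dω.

F[g](ω) = - i \pi e^{- \frac{3 \left|{\omega - 5}\right|}{2}} \operatorname{sign}{\left(\omega - 5 \right)}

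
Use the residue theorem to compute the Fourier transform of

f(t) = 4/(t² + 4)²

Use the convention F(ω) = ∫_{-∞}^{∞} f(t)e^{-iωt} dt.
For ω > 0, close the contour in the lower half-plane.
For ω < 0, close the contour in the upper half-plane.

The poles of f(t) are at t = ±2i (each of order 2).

Let g(z) = f(z)e^{-iωz}; for large |z| the factor e^{-iωz} decays in the lower half-plane when ω > 0 and in the upper half-plane when ω < 0.

Case ω > 0 (lower half-plane, clockwise contour ⇒ F(ω) = -2πi·ΣRes):
  Res_{z = - 2 i} g(z) = \frac{i \left(2 \omega + 1\right) e^{- 2 \omega}}{8} (pole of order 2)
  F(ω) = -2πi·ΣRes = \frac{\pi \left(2 \omega + 1\right) e^{- 2 \omega}}{4}

Case ω < 0 (upper half-plane, counterclockwise contour ⇒ F(ω) = +2πi·ΣRes):
  Res_{z = 2 i} g(z) = \frac{i \left(2 \omega - 1\right) e^{2 \omega}}{8} (pole of order 2)
  F(ω) = 2πi·ΣRes = \frac{\pi \left(1 - 2 \omega\right) e^{2 \omega}}{4}

Both cases combine into a single formula in |ω|:

F(ω) = \frac{\pi \left(2 \left|{\omega}\right| + 1\right) e^{- 2 \left|{\omega}\right|}}{4}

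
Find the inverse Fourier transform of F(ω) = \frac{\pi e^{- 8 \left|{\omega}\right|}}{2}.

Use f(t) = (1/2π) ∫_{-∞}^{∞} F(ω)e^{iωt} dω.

f(t) = \frac{4}{t^{2} + 64}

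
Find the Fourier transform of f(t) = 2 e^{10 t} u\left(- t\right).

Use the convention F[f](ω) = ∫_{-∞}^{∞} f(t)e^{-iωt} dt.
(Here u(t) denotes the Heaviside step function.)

F(ω) = - \frac{2}{i \omega - 10}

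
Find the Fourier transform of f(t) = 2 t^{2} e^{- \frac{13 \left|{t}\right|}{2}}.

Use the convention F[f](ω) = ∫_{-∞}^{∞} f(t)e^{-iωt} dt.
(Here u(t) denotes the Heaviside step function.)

F(ω) = \frac{832 \left(169 - 12 \omega^{2}\right)}{\left(4 \omega^{2} + 169\right)^{3}}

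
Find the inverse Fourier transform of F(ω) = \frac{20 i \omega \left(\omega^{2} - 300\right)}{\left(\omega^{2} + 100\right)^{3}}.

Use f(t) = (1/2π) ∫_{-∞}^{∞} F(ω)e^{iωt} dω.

f(t) = 5 t e^{- 10 \left|{t}\right|} \left|{t}\right|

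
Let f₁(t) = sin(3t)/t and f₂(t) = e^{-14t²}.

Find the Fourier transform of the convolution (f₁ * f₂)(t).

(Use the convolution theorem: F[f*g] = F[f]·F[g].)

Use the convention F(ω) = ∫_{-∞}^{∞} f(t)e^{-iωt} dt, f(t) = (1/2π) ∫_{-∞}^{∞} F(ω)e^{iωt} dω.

F[f₁*f₂](ω) = \begin{cases} \frac{\sqrt{14} \pi^{\frac{3}{2}} e^{- \frac{\omega^{2}}{56}}}{14} & \text{for}\: \omega > -3 \wedge \omega < 3 \\0 & \text{otherwise} \end{cases}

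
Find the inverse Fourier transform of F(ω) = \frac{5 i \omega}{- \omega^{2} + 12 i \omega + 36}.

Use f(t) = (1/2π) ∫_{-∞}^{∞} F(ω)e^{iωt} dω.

f(t) = 5 \left(1 - 6 t\right) e^{- 6 t} u\left(t\right)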